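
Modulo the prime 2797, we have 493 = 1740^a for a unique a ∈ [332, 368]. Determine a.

Compute 1740^332 mod 2797 = 214, then multiply by 1740 repeatedly:
  1740^332=214  1740^333=359  1740^334=929  1740^335=2591  1740^336=2373
  1740^337=648  1740^338=329  1740^339=1872  1740^340=1572  1740^341=2611
  1740^342=812  1740^343=395  1740^344=2035  1740^345=2695  1740^346=1528
  1740^347=1570  1740^348=1928  1740^349=1117  1740^350=2462  1740^351=1673
  1740^352=2140  1740^353=793  1740^354=899  1740^355=737  1740^356=1354
  1740^357=886  1740^358=493
Found 493 at exponent 358.

358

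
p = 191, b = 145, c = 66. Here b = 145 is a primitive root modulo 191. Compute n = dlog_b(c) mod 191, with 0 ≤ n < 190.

Baby-step giant-step with m = ceil(sqrt(190)) = 14.
Baby table (145^j mod 191 for j=0..13):
  0:1  1:145  2:15  3:74  4:34  5:155  6:128  7:33
  8:10  9:113  10:150  11:167  12:149  13:22
Giant step factor: 145^(-14) ≡ 67 (mod 191).
Scan 66·67^i mod 191 for i = 0, 1, …:
  i=0: 66   i=1: 29   i=2: 33
Match at i=2, j=7: n = 2·14 + 7 = 35.

35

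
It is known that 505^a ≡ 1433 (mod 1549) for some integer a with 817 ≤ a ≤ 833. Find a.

817

Compute 505^817 mod 1549 = 1433, then multiply by 505 repeatedly:
  505^817=1433
Found 1433 at exponent 817.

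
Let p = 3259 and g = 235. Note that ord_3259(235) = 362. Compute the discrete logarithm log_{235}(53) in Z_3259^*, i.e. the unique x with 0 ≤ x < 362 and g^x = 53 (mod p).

Baby-step giant-step with m = ceil(sqrt(362)) = 20.
Baby table (235^j mod 3259 for j=0..19):
  0:1  1:235  2:3081  3:537  4:2353  5:2184  6:1577  7:2328
  8:2827  9:2768  10:1939  11:2664  12:312  13:1622  14:3126  15:1335
  16:861  17:277  18:3174  19:2838
Giant step factor: 235^(-20) ≡ 2389 (mod 3259).
Scan 53·2389^i mod 3259 for i = 0, 1, …:
  i=0: 53   i=1: 2775   i=2: 669   i=3: 1331
  i=4: 2234   i=5: 2043   i=6: 2004   i=7: 85
  i=8: 1007   i=9: 581     …   i=15: 1615
  i=16: 2838
Match at i=16, j=19: x = 16·20 + 19 = 339.

339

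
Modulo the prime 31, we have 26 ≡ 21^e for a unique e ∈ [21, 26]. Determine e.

25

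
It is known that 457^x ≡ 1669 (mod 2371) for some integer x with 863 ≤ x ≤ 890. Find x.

890

Compute 457^863 mod 2371 = 1961, then multiply by 457 repeatedly:
  457^863=1961  457^864=2310  457^865=575  457^866=1965  457^867=1767
  457^868=1379  457^869=1888  457^870=2143  457^871=128  457^872=1592
  457^873=2018  457^874=2278  457^875=177  457^876=275  457^877=12
  457^878=742  457^879=41  457^880=2140  457^881=1128  457^882=989
  457^883=1483  457^884=1996  457^885=1708  457^886=497  457^887=1884
  457^888=315  457^889=1695  457^890=1669
Found 1669 at exponent 890.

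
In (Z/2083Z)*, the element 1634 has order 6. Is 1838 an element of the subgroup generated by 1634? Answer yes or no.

1838 ∈ ⟨1634⟩ iff 1838^6 ≡ 1 (mod 2083), since |⟨1634⟩| = 6.
1838^6 mod 2083 = 195.
Since 195 ≠ 1, 1838 does not lie in the subgroup.

no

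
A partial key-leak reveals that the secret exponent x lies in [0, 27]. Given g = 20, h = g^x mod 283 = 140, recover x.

23

Compute 20^0 mod 283 = 1, then multiply by 20 repeatedly:
  20^0=1  20^1=20  20^2=117  20^3=76  20^4=105
  20^5=119  20^6=116  20^7=56  20^8=271  20^9=43
  20^10=11  20^11=220  20^12=155  20^13=270  20^14=23
  20^15=177  20^16=144  20^17=50  20^18=151  20^19=190
  20^20=121  20^21=156  20^22=7  20^23=140
Found 140 at exponent 23.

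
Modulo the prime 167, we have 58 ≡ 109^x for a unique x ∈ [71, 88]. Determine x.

84

Compute 109^71 mod 167 = 86, then multiply by 109 repeatedly:
  109^71=86  109^72=22  109^73=60  109^74=27  109^75=104
  109^76=147  109^77=158  109^78=21  109^79=118  109^80=3
  109^81=160  109^82=72  109^83=166  109^84=58
Found 58 at exponent 84.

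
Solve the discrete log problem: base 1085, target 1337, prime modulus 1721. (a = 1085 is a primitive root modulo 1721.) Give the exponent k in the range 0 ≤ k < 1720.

1077

Baby-step giant-step with m = ceil(sqrt(1720)) = 42.
Baby table (1085^j mod 1721 for j=0..41):
  0:1  1:1085  2:61  3:787  4:279  5:1540  6:1530  7:1006
  8:396  9:1131  10:62  11:151  12:340  13:606  14:88  15:825
  16:205  17:416  18:458  19:1282  20:402  21:757  22:428  23:1431
  24:293  25:1241  26:663  27:1698  28:860  29:318  30:830  31:467
  32:721  33:951  34:956  35:1218  36:1523  37:295  38:1690  39:785
  40:1551  41:1418
Giant step factor: 1085^(-42) ≡ 352 (mod 1721).
Scan 1337·352^i mod 1721 for i = 0, 1, …:
  i=0: 1337   i=1: 791   i=2: 1351   i=3: 556
  i=4: 1239   i=5: 715   i=6: 414   i=7: 1164
  i=8: 130   i=9: 1014     …   i=24: 1012
  i=25: 1698
Match at i=25, j=27: k = 25·42 + 27 = 1077.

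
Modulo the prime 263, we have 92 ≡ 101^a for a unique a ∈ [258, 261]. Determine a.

Compute 101^258 mod 263 = 92, then multiply by 101 repeatedly:
  101^258=92
Found 92 at exponent 258.

258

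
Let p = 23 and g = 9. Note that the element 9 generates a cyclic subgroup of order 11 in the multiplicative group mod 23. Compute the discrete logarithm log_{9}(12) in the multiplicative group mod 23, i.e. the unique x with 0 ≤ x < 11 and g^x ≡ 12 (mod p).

2

Successive powers of 9 modulo 23:
  9^0=1  9^1=9  9^2=12
So 9^2 ≡ 12 (mod 23), giving x = 2.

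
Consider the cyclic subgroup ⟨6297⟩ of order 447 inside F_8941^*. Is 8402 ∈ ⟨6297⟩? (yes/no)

yes

8402 ∈ ⟨6297⟩ iff 8402^447 ≡ 1 (mod 8941), since |⟨6297⟩| = 447.
8402^447 mod 8941 = 1.
Since 1 = 1, 8402 lies in the subgroup.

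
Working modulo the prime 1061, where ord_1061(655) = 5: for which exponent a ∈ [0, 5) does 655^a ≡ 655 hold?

1

Successive powers of 655 modulo 1061:
  655^0=1  655^1=655
So 655^1 ≡ 655 (mod 1061), giving a = 1.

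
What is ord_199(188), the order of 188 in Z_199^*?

11

The order of 188 must divide p − 1 = 198 = 2 · 3^2 · 11.
Divisors: 1, 2, 3, 6, 9, 11, 18, 22, 33, 66, 99, 198.
Check each in increasing order: 188^1 ≡ 188;  188^2 ≡ 121;  188^3 ≡ 62;  188^6 ≡ 63;  188^9 ≡ 125;  188^11 ≡ 1.
Smallest exponent giving 1 is 11.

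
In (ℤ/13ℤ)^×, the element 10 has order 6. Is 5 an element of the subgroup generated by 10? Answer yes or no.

no

⟨10⟩ has order 6; its elements mod 13 are {1, 3, 4, 9, 10, 12}.
5 is not in this set.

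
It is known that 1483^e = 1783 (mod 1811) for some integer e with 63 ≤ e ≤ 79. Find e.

Compute 1483^63 mod 1811 = 1003, then multiply by 1483 repeatedly:
  1483^63=1003  1483^64=618  1483^65=128  1483^66=1480  1483^67=1719
  1483^68=1200  1483^69=1198  1483^70=43  1483^71=384  1483^72=818
  1483^73=1535  1483^74=1789  1483^75=1783
Found 1783 at exponent 75.

75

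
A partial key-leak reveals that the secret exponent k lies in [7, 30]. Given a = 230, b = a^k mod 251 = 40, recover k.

15

Compute 230^7 mod 251 = 111, then multiply by 230 repeatedly:
  230^7=111  230^8=179  230^9=6  230^10=125  230^11=136
  230^12=156  230^13=238  230^14=22  230^15=40
Found 40 at exponent 15.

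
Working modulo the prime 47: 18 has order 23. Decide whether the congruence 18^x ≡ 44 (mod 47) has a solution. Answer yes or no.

44 ∈ ⟨18⟩ iff 44^23 ≡ 1 (mod 47), since |⟨18⟩| = 23.
44^23 mod 47 = 46.
Since 46 ≠ 1, 44 does not lie in the subgroup.

no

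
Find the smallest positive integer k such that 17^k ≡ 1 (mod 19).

The order of 17 must divide p − 1 = 18 = 2 · 3^2.
Divisors: 1, 2, 3, 6, 9, 18.
Check each in increasing order: 17^1 ≡ 17;  17^2 ≡ 4;  17^3 ≡ 11;  17^6 ≡ 7;  17^9 ≡ 1.
Smallest exponent giving 1 is 9.

9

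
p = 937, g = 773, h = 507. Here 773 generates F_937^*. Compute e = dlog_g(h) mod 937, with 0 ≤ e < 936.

Baby-step giant-step with m = ceil(sqrt(936)) = 31.
Baby table (773^j mod 937 for j=0..30):
  0:1  1:773  2:660  3:452  4:832  5:354  6:38  7:327
  8:718  9:310  10:695  11:334  12:507  13:245  14:111  15:536
  16:174  17:511  18:526  19:877  20:470  21:691  22:53  23:678
  24:311  25:531  26:57  27:22  28:140  29:465  30:574
Giant step factor: 773^(-31) ≡ 346 (mod 937).
Scan 507·346^i mod 937 for i = 0, 1, …:
  i=0: 507
Match at i=0, j=12: e = 0·31 + 12 = 12.

12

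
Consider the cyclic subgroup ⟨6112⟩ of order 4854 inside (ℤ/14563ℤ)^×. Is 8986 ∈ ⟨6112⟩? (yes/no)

8986 ∈ ⟨6112⟩ iff 8986^4854 ≡ 1 (mod 14563), since |⟨6112⟩| = 4854.
8986^4854 mod 14563 = 10267.
Since 10267 ≠ 1, 8986 does not lie in the subgroup.

no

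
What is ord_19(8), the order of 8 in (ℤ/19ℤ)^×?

6

The order of 8 must divide p − 1 = 18 = 2 · 3^2.
Divisors: 1, 2, 3, 6, 9, 18.
Check each in increasing order: 8^1 ≡ 8;  8^2 ≡ 7;  8^3 ≡ 18;  8^6 ≡ 1.
Smallest exponent giving 1 is 6.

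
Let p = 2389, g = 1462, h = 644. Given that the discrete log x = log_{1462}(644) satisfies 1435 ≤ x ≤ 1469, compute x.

Compute 1462^1435 mod 2389 = 1251, then multiply by 1462 repeatedly:
  1462^1435=1251  1462^1436=1377  1462^1437=1636  1462^1438=443  1462^1439=247
  1462^1440=375  1462^1441=1169  1462^1442=943  1462^1443=213  1462^1444=836
  1462^1445=1453  1462^1446=465  1462^1447=1354  1462^1448=1456  1462^1449=73
  1462^1450=1610  1462^1451=655  1462^1452=2010  1462^1453=150  1462^1454=1901
  1462^1455=855  1462^1456=563  1462^1457=1290  1462^1458=1059  1462^1459=186
  1462^1460=1975  1462^1461=1538  1462^1462=507  1462^1463=644
Found 644 at exponent 1463.

1463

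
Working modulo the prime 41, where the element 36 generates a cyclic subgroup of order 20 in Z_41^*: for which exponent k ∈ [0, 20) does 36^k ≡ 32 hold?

Successive powers of 36 modulo 41:
  36^0=1  36^1=36  36^2=25  36^3=39  36^4=10  36^5=32
So 36^5 ≡ 32 (mod 41), giving k = 5.

5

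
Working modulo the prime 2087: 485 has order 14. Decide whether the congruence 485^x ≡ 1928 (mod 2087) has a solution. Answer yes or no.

no

⟨485⟩ has order 14; its elements mod 2087 are {1, 76, 142, 357, 485, 606, 706, 1381, 1481, 1602, 1730, 1945, 2011, 2086}.
1928 is not in this set.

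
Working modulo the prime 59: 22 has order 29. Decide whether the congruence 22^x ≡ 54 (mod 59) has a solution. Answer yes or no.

no

54 ∈ ⟨22⟩ iff 54^29 ≡ 1 (mod 59), since |⟨22⟩| = 29.
54^29 mod 59 = 58.
Since 58 ≠ 1, 54 does not lie in the subgroup.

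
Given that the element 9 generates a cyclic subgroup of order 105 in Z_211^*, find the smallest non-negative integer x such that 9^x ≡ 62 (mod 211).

Baby-step giant-step with m = ceil(sqrt(105)) = 11.
Baby table (9^j mod 211 for j=0..10):
  0:1  1:9  2:81  3:96  4:20  5:180  6:143  7:21
  8:189  9:13  10:117
Giant step factor: 9^(-11) ≡ 105 (mod 211).
Scan 62·105^i mod 211 for i = 0, 1, …:
  i=0: 62   i=1: 180
Match at i=1, j=5: x = 1·11 + 5 = 16.

16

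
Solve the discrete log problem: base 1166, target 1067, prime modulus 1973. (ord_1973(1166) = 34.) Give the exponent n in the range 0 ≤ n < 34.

Successive powers of 1166 modulo 1973:
  1166^0=1  1166^1=1166  1166^2=159  1166^3=1905  1166^4=1605  1166^5=1026
  1166^6=678  1166^7=1348  1166^8=1260  1166^9=1248  1166^10=1067
So 1166^10 ≡ 1067 (mod 1973), giving n = 10.

10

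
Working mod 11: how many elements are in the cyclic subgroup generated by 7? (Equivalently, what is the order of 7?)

10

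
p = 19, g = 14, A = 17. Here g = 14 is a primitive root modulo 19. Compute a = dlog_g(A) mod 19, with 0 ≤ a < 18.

4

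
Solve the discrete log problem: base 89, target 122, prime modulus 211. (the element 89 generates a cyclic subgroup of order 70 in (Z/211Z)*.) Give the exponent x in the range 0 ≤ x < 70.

36

Baby-step giant-step with m = ceil(sqrt(70)) = 9.
Baby table (89^j mod 211 for j=0..8):
  0:1  1:89  2:114  3:18  4:125  5:153  6:113  7:140
  8:11
Giant step factor: 89^(-9) ≡ 186 (mod 211).
Scan 122·186^i mod 211 for i = 0, 1, …:
  i=0: 122   i=1: 115   i=2: 79   i=3: 135
  i=4: 1
Match at i=4, j=0: x = 4·9 + 0 = 36.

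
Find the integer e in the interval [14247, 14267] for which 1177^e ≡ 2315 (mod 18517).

Compute 1177^14247 mod 18517 = 4407, then multiply by 1177 repeatedly:
  1177^14247=4407  1177^14248=2279  1177^14249=15935  1177^14250=16291  1177^14251=9412
  1177^14252=4758  1177^14253=8032  1177^14254=9994  1177^14255=4643  1177^14256=2296
  1177^14257=17427  1177^14258=13260  1177^14259=15706  1177^14260=5996  1177^14261=2315
Found 2315 at exponent 14261.

14261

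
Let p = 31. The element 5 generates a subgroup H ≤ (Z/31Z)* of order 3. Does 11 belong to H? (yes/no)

⟨5⟩ has order 3; its elements mod 31 are {1, 5, 25}.
11 is not in this set.

no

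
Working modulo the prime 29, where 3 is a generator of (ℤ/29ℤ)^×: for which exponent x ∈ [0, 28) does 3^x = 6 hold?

18

Successive powers of 3 modulo 29:
  3^0=1  3^1=3  3^2=9  3^3=27  3^4=23  3^5=11
  3^6=4  3^7=12  3^8=7  3^9=21  3^10=5  3^11=15
  3^12=16  3^13=19  3^14=28  3^15=26  3^16=20  3^17=2
  3^18=6
So 3^18 ≡ 6 (mod 29), giving x = 18.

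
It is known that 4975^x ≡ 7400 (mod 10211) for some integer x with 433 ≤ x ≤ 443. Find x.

437

Compute 4975^433 mod 10211 = 5430, then multiply by 4975 repeatedly:
  4975^433=5430  4975^434=6155  4975^435=8547  4975^436=2721  4975^437=7400
Found 7400 at exponent 437.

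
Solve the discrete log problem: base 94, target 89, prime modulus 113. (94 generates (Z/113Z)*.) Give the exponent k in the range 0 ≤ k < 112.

23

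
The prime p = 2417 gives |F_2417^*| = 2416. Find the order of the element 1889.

604

The order of 1889 must divide p − 1 = 2416 = 2^4 · 151.
Divisors: 1, 2, 4, 8, 16, 151, 302, 604, 1208, 2416.
Check each in increasing order: 1889^1 ≡ 1889;  1889^2 ≡ 829;  1889^4 ≡ 813;  1889^8 ≡ 1128;  1889^16 ≡ 1042;  1889^151 ≡ 592;  1889^302 ≡ 2416;  1889^604 ≡ 1.
Smallest exponent giving 1 is 604.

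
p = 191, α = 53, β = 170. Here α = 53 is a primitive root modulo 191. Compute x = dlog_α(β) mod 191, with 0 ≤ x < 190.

Baby-step giant-step with m = ceil(sqrt(190)) = 14.
Baby table (53^j mod 191 for j=0..13):
  0:1  1:53  2:135  3:88  4:80  5:38  6:104  7:164
  8:97  9:175  10:107  11:132  12:120  13:57
Giant step factor: 53^(-14) ≡ 60 (mod 191).
Scan 170·60^i mod 191 for i = 0, 1, …:
  i=0: 170   i=1: 77   i=2: 36   i=3: 59
  i=4: 102   i=5: 8   i=6: 98   i=7: 150
  i=8: 23   i=9: 43   i=10: 97
Match at i=10, j=8: x = 10·14 + 8 = 148.

148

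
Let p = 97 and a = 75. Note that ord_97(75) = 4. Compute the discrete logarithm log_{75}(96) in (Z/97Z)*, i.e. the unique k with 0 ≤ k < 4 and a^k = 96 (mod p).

2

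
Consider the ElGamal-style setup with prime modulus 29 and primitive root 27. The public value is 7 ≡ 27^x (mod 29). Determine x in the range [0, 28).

Successive powers of 27 modulo 29:
  27^0=1  27^1=27  27^2=4  27^3=21  27^4=16  27^5=26
  27^6=6  27^7=17  27^8=24  27^9=10  27^10=9  27^11=11
  27^12=7
So 27^12 ≡ 7 (mod 29), giving x = 12.

12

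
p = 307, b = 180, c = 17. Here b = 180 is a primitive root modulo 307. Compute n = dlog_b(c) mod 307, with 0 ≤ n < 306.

Baby-step giant-step with m = ceil(sqrt(306)) = 18.
Baby table (180^j mod 307 for j=0..17):
  0:1  1:180  2:165  3:228  4:209  5:166  6:101  7:67
  8:87  9:3  10:233  11:188  12:70  13:13  14:191  15:303
  16:201  17:261
Giant step factor: 180^(-18) ≡ 273 (mod 307).
Scan 17·273^i mod 307 for i = 0, 1, …:
  i=0: 17   i=1: 36   i=2: 4   i=3: 171
  i=4: 19   i=5: 275   i=6: 167   i=7: 155
  i=8: 256   i=9: 199   i=10: 295   i=11: 101
Match at i=11, j=6: n = 11·18 + 6 = 204.

204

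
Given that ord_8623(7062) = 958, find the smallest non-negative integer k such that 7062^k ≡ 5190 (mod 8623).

725

Baby-step giant-step with m = ceil(sqrt(958)) = 31.
Baby table (7062^j mod 8623 for j=0..30):
  0:1  1:7062  2:5035  3:4541  4:8228  5:4362  6:3088  7:8512
  8:811  9:1610  10:4706  11:730  12:7329  13:2152  14:3698  15:4832
  16:2373  17:3637  18:5200  19:5666  20:2572  21:3426  22:6897  23:3910
  24:1574  25:541  26:553  27:7690  28:7749  29:1880  30:5763
Giant step factor: 7062^(-31) ≡ 746 (mod 8623).
Scan 5190·746^i mod 8623 for i = 0, 1, …:
  i=0: 5190   i=1: 13   i=2: 1075   i=3: 11
  i=4: 8206   i=5: 7969   i=6: 3627   i=7: 6743
  i=8: 3069   i=9: 4379     …   i=22: 2102
  i=23: 7329
Match at i=23, j=12: k = 23·31 + 12 = 725.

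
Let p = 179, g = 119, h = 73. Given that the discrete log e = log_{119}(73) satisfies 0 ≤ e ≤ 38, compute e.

Compute 119^0 mod 179 = 1, then multiply by 119 repeatedly:
  119^0=1  119^1=119  119^2=20  119^3=53  119^4=42
  119^5=165  119^6=124  119^7=78  119^8=153  119^9=128
  119^10=17  119^11=54  119^12=161  119^13=6  119^14=177
  119^15=120  119^16=139  119^17=73
Found 73 at exponent 17.

17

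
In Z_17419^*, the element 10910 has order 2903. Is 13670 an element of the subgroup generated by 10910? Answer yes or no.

13670 ∈ ⟨10910⟩ iff 13670^2903 ≡ 1 (mod 17419), since |⟨10910⟩| = 2903.
13670^2903 mod 17419 = 1.
Since 1 = 1, 13670 lies in the subgroup.

yes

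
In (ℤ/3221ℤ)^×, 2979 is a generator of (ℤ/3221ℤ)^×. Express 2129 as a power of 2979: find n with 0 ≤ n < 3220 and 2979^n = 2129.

3051

Baby-step giant-step with m = ceil(sqrt(3220)) = 57.
Baby table (2979^j mod 3221 for j=0..56):
  0:1  1:2979  2:586  3:3133  4:1970  5:3189  6:1302  7:574
  8:2816  9:1380  10:1024  11:209  12:958  13:76  14:934  15:2663
  16:2975  17:1554  18:789  19:2322  20:1751  21:1430  22:1808  23:520
  24:3000  25:1946  26:2555  27:122  28:2686  29:630  30:2148  31:1986
  32:2538  33:1015  34:2387  35:2126  36:868  37:2530  38:2951  39:920
  40:2830  41:1213  42:2786  43:2198  44:2770  45:2849  46:3057  47:1036
  48:526  49:1548  50:2241  51:2027  52:2279  53:2494  54:2000  55:2371
  56:2777
Giant step factor: 2979^(-57) ≡ 3023 (mod 3221).
Scan 2129·3023^i mod 3221 for i = 0, 1, …:
  i=0: 2129   i=1: 409   i=2: 2764   i=3: 298
  i=4: 2195   i=5: 225   i=6: 544   i=7: 1802
  i=8: 735   i=9: 2636     …   i=52: 770
  i=53: 2148
Match at i=53, j=30: n = 53·57 + 30 = 3051.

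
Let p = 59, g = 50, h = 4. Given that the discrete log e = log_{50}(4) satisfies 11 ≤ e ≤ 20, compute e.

18

Compute 50^11 mod 59 = 44, then multiply by 50 repeatedly:
  50^11=44  50^12=17  50^13=24  50^14=20  50^15=56
  50^16=27  50^17=52  50^18=4
Found 4 at exponent 18.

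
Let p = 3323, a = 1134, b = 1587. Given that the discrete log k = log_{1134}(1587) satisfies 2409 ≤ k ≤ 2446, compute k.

Compute 1134^2409 mod 3323 = 1280, then multiply by 1134 repeatedly:
  1134^2409=1280  1134^2410=2692  1134^2411=2214  1134^2412=1811  1134^2413=60
  1134^2414=1580  1134^2415=623  1134^2416=2006  1134^2417=1872  1134^2418=2774
  1134^2419=2158  1134^2420=1444  1134^2421=2580  1134^2422=1480  1134^2423=205
  1134^2424=3183  1134^2425=744  1134^2426=2977  1134^2427=3073  1134^2428=2278
  1134^2429=1281  1134^2430=503  1134^2431=2169  1134^2432=626  1134^2433=2085
  1134^2434=1737  1134^2435=2542  1134^2436=1587
Found 1587 at exponent 2436.

2436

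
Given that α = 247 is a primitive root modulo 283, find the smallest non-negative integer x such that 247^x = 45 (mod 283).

47

Baby-step giant-step with m = ceil(sqrt(282)) = 17.
Baby table (247^j mod 283 for j=0..16):
  0:1  1:247  2:164  3:39  4:11  5:170  6:106  7:146
  8:121  9:172  10:34  11:191  12:199  13:194  14:91  15:120
  16:208
Giant step factor: 247^(-17) ≡ 37 (mod 283).
Scan 45·37^i mod 283 for i = 0, 1, …:
  i=0: 45   i=1: 250   i=2: 194
Match at i=2, j=13: x = 2·17 + 13 = 47.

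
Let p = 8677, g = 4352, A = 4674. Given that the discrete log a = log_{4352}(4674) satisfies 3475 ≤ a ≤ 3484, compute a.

Compute 4352^3475 mod 8677 = 5213, then multiply by 4352 repeatedly:
  4352^3475=5213  4352^3476=5298  4352^3477=2107  4352^3478=6752  4352^3479=4382
  4352^3480=7095  4352^3481=4674
Found 4674 at exponent 3481.

3481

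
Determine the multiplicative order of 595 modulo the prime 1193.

The order of 595 must divide p − 1 = 1192 = 2^3 · 149.
Divisors: 1, 2, 4, 8, 149, 298, 596, 1192.
Check each in increasing order: 595^1 ≡ 595;  595^2 ≡ 897;  595^4 ≡ 527;  595^8 ≡ 953;  595^149 ≡ 524;  595^298 ≡ 186;  595^596 ≡ 1192;  595^1192 ≡ 1.
Smallest exponent giving 1 is 1192.

1192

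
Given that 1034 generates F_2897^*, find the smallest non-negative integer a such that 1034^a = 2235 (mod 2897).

1881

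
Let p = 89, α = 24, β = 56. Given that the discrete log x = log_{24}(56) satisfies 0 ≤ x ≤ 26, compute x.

17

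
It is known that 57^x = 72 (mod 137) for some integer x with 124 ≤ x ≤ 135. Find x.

Compute 57^124 mod 137 = 103, then multiply by 57 repeatedly:
  57^124=103  57^125=117  57^126=93  57^127=95  57^128=72
Found 72 at exponent 128.

128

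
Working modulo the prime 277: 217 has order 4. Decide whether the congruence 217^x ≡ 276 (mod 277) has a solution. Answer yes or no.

⟨217⟩ has order 4; its elements mod 277 are {1, 60, 217, 276}.
276 is in this set.

yes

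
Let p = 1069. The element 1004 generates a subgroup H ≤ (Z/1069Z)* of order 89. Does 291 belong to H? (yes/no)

291 ∈ ⟨1004⟩ iff 291^89 ≡ 1 (mod 1069), since |⟨1004⟩| = 89.
291^89 mod 1069 = 1.
Since 1 = 1, 291 lies in the subgroup.

yes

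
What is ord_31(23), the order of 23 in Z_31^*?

The order of 23 must divide p − 1 = 30 = 2 · 3 · 5.
Divisors: 1, 2, 3, 5, 6, 10, 15, 30.
Check each in increasing order: 23^1 ≡ 23;  23^2 ≡ 2;  23^3 ≡ 15;  23^5 ≡ 30;  23^6 ≡ 8;  23^10 ≡ 1.
Smallest exponent giving 1 is 10.

10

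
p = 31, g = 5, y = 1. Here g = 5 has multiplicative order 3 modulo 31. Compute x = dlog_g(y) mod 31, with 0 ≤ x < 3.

0

Successive powers of 5 modulo 31:
  5^0=1
So 5^0 ≡ 1 (mod 31), giving x = 0.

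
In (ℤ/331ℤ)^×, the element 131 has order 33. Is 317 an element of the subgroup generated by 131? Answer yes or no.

317 ∈ ⟨131⟩ iff 317^33 ≡ 1 (mod 331), since |⟨131⟩| = 33.
317^33 mod 331 = 267.
Since 267 ≠ 1, 317 does not lie in the subgroup.

no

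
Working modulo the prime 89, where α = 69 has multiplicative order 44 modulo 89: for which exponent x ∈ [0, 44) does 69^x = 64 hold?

32

Baby-step giant-step with m = ceil(sqrt(44)) = 7.
Baby table (69^j mod 89 for j=0..6):
  0:1  1:69  2:44  3:10  4:67  5:84  6:11
Giant step factor: 69^(-7) ≡ 36 (mod 89).
Scan 64·36^i mod 89 for i = 0, 1, …:
  i=0: 64   i=1: 79   i=2: 85   i=3: 34
  i=4: 67
Match at i=4, j=4: x = 4·7 + 4 = 32.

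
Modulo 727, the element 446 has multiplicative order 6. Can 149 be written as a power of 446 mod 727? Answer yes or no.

no

⟨446⟩ has order 6; its elements mod 727 are {1, 281, 282, 445, 446, 726}.
149 is not in this set.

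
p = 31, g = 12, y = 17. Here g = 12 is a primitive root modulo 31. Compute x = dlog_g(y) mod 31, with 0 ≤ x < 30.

Successive powers of 12 modulo 31:
  12^0=1  12^1=12  12^2=20  12^3=23  12^4=28  12^5=26
  12^6=2  12^7=24  12^8=9  12^9=15  12^10=25  12^11=21
  12^12=4  12^13=17
So 12^13 ≡ 17 (mod 31), giving x = 13.

13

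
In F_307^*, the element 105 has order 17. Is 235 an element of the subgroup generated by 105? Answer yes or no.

yes

⟨105⟩ has order 17; its elements mod 307 are {1, 9, 24, 64, 81, 102, 105, 114, 115, 216, 235, 269, 272, 273, 280, 299, 304}.
235 is in this set.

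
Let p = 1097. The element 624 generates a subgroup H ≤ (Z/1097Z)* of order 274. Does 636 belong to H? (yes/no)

no

636 ∈ ⟨624⟩ iff 636^274 ≡ 1 (mod 1097), since |⟨624⟩| = 274.
636^274 mod 1097 = 341.
Since 341 ≠ 1, 636 does not lie in the subgroup.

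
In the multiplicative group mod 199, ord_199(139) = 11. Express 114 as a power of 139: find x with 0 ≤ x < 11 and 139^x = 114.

3

Successive powers of 139 modulo 199:
  139^0=1  139^1=139  139^2=18  139^3=114
So 139^3 ≡ 114 (mod 199), giving x = 3.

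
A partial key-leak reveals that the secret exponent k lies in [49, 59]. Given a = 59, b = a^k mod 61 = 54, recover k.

49

Compute 59^49 mod 61 = 54, then multiply by 59 repeatedly:
  59^49=54
Found 54 at exponent 49.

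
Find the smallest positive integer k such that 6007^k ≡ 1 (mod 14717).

14716

The order of 6007 must divide p − 1 = 14716 = 2^2 · 13 · 283.
Divisors: 1, 2, 4, 13, 26, 52, 283, 566, 1132, 3679, 7358, 14716.
Check each in increasing order: 6007^1 ≡ 6007;  6007^2 ≡ 12682;  6007^4 ≡ 5748;  6007^13 ≡ 6414;  6007^26 ≡ 5381;  6007^52 ≡ 6822;  6007^283 ≡ 11172;  6007^566 ≡ 13424;  6007^1132 ≡ 8828;  6007^3679 ≡ 1249;  6007^7358 ≡ 14716;  6007^14716 ≡ 1.
Smallest exponent giving 1 is 14716.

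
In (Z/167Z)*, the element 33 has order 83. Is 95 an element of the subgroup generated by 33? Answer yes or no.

no

95 ∈ ⟨33⟩ iff 95^83 ≡ 1 (mod 167), since |⟨33⟩| = 83.
95^83 mod 167 = 166.
Since 166 ≠ 1, 95 does not lie in the subgroup.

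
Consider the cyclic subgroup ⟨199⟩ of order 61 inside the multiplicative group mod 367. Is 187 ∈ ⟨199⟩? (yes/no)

no

187 ∈ ⟨199⟩ iff 187^61 ≡ 1 (mod 367), since |⟨199⟩| = 61.
187^61 mod 367 = 283.
Since 283 ≠ 1, 187 does not lie in the subgroup.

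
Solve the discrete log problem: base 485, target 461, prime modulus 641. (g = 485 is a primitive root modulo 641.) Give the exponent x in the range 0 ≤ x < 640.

164

Baby-step giant-step with m = ceil(sqrt(640)) = 26.
Baby table (485^j mod 641 for j=0..25):
  0:1  1:485  2:619  3:227  4:484  5:134  6:249  7:257
  8:291  9:115  10:8  11:34  12:465  13:534  14:26  15:431
  16:69  17:133  18:405  19:279  20:64  21:272  22:515  23:426
  24:208  25:243
Giant step factor: 485^(-26) ≡ 36 (mod 641).
Scan 461·36^i mod 641 for i = 0, 1, …:
  i=0: 461   i=1: 571   i=2: 44   i=3: 302
  i=4: 616   i=5: 382   i=6: 291
Match at i=6, j=8: x = 6·26 + 8 = 164.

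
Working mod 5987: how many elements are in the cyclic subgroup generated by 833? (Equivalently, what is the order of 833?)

5986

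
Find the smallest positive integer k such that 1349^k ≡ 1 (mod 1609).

The order of 1349 must divide p − 1 = 1608 = 2^3 · 3 · 67.
Divisors: 1, 2, 3, 4, 6, 8, 12, 24, 67, 134, 201, 268, 402, 536, 804, 1608.
Check each in increasing order: 1349^1 ≡ 1349;  1349^2 ≡ 22;  1349^3 ≡ 716;  1349^4 ≡ 484;  1349^6 ≡ 994;  1349^8 ≡ 951;  1349^12 ≡ 110;  1349^24 ≡ 837;  1349^67 ≡ 1608;  1349^134 ≡ 1.
Smallest exponent giving 1 is 134.

134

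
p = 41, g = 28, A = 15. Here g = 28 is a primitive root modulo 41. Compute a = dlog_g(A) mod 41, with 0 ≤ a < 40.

7

Successive powers of 28 modulo 41:
  28^0=1  28^1=28  28^2=5  28^3=17  28^4=25  28^5=3
  28^6=2  28^7=15
So 28^7 ≡ 15 (mod 41), giving a = 7.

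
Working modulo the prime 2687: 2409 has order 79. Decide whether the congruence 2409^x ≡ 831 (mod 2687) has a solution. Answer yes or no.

831 ∈ ⟨2409⟩ iff 831^79 ≡ 1 (mod 2687), since |⟨2409⟩| = 79.
831^79 mod 2687 = 1.
Since 1 = 1, 831 lies in the subgroup.

yes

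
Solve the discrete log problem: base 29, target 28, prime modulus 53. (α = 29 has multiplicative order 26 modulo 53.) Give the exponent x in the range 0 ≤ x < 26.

6

Successive powers of 29 modulo 53:
  29^0=1  29^1=29  29^2=46  29^3=9  29^4=49  29^5=43
  29^6=28
So 29^6 ≡ 28 (mod 53), giving x = 6.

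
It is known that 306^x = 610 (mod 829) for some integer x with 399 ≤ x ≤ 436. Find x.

Compute 306^399 mod 829 = 95, then multiply by 306 repeatedly:
  306^399=95  306^400=55  306^401=250  306^402=232  306^403=527
  306^404=436  306^405=776  306^406=362  306^407=515  306^408=80
  306^409=439  306^410=36  306^411=239  306^412=182  306^413=149
  306^414=828  306^415=523  306^416=41  306^417=111  306^418=806
  306^419=423  306^420=114  306^421=66  306^422=300  306^423=610
Found 610 at exponent 423.

423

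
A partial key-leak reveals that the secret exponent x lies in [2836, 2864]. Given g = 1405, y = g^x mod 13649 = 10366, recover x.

Compute 1405^2836 mod 13649 = 12669, then multiply by 1405 repeatedly:
  1405^2836=12669  1405^2837=1649  1405^2838=10164  1405^2839=3566  1405^2840=1047
  1405^2841=10592  1405^2842=4350  1405^2843=10647  1405^2844=13380  1405^2845=4227
  1405^2846=1620  1405^2847=10366
Found 10366 at exponent 2847.

2847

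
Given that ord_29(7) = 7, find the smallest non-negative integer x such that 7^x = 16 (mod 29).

5

Successive powers of 7 modulo 29:
  7^0=1  7^1=7  7^2=20  7^3=24  7^4=23  7^5=16
So 7^5 ≡ 16 (mod 29), giving x = 5.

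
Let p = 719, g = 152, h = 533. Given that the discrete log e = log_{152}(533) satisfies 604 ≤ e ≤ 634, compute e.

627

Compute 152^604 mod 719 = 192, then multiply by 152 repeatedly:
  152^604=192  152^605=424  152^606=457  152^607=440  152^608=13
  152^609=538  152^610=529  152^611=599  152^612=454  152^613=703
  152^614=444  152^615=621  152^616=203  152^617=658  152^618=75
  152^619=615  152^620=10  152^621=82  152^622=241  152^623=682
  152^624=128  152^625=43  152^626=65  152^627=533
Found 533 at exponent 627.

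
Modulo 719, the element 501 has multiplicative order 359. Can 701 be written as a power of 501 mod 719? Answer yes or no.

701 ∈ ⟨501⟩ iff 701^359 ≡ 1 (mod 719), since |⟨501⟩| = 359.
701^359 mod 719 = 718.
Since 718 ≠ 1, 701 does not lie in the subgroup.

no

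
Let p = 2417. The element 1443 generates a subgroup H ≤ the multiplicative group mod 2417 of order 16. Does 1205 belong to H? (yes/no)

yes

⟨1443⟩ has order 16; its elements mod 2417 are {1, 67, 345, 592, 974, 992, 1055, 1205, 1212, 1362, 1425, 1443, 1825, 2072, 2350, 2416}.
1205 is in this set.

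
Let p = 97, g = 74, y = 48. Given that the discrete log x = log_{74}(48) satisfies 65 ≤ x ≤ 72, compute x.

70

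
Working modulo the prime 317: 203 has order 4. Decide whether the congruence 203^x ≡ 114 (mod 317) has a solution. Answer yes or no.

⟨203⟩ has order 4; its elements mod 317 are {1, 114, 203, 316}.
114 is in this set.

yes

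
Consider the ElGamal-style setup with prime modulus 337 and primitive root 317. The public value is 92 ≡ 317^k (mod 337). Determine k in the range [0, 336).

141

Baby-step giant-step with m = ceil(sqrt(336)) = 19.
Baby table (317^j mod 337 for j=0..18):
  0:1  1:317  2:63  3:88  4:262  5:152  6:330  7:140
  8:233  9:58  10:188  11:284  12:49  13:31  14:54  15:268
  16:32  17:34  18:331
Giant step factor: 317^(-19) ≡ 132 (mod 337).
Scan 92·132^i mod 337 for i = 0, 1, …:
  i=0: 92   i=1: 12   i=2: 236   i=3: 148
  i=4: 327   i=5: 28   i=6: 326   i=7: 233
Match at i=7, j=8: k = 7·19 + 8 = 141.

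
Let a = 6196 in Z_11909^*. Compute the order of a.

The order of 6196 must divide p − 1 = 11908 = 2^2 · 13 · 229.
Divisors: 1, 2, 4, 13, 26, 52, 229, 458, 916, 2977, 5954, 11908.
Check each in increasing order: 6196^1 ≡ 6196;  6196^2 ≡ 7709;  6196^4 ≡ 2771;  6196^13 ≡ 8048;  6196^26 ≡ 9162;  6196^52 ≡ 7612;  6196^229 ≡ 9483;  6196^458 ≡ 2430;  6196^916 ≡ 9945;  6196^2977 ≡ 1.
Smallest exponent giving 1 is 2977.

2977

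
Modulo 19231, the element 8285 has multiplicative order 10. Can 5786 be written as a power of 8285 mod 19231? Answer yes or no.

yes

⟨8285⟩ has order 10; its elements mod 19231 are {1, 3375, 5786, 5873, 8285, 10946, 13358, 13445, 15856, 19230}.
5786 is in this set.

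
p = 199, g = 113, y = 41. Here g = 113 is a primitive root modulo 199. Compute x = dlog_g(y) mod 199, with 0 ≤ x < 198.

181

Baby-step giant-step with m = ceil(sqrt(198)) = 15.
Baby table (113^j mod 199 for j=0..14):
  0:1  1:113  2:33  3:147  4:94  5:75  6:117  7:87
  8:80  9:85  10:53  11:19  12:157  13:30  14:7
Giant step factor: 113^(-15) ≡ 159 (mod 199).
Scan 41·159^i mod 199 for i = 0, 1, …:
  i=0: 41   i=1: 151   i=2: 129   i=3: 14
  i=4: 37   i=5: 112   i=6: 97   i=7: 100
  i=8: 179   i=9: 4   i=10: 39   i=11: 32
  i=12: 113
Match at i=12, j=1: x = 12·15 + 1 = 181.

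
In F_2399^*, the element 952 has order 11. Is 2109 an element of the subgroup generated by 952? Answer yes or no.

no

2109 ∈ ⟨952⟩ iff 2109^11 ≡ 1 (mod 2399), since |⟨952⟩| = 11.
2109^11 mod 2399 = 852.
Since 852 ≠ 1, 2109 does not lie in the subgroup.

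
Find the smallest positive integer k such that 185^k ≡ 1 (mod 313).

156

The order of 185 must divide p − 1 = 312 = 2^3 · 3 · 13.
Divisors: 1, 2, 3, 4, 6, 8, 12, 13, 24, 26, 39, 52, 78, 104, 156, 312.
Check each in increasing order: 185^1 ≡ 185;  185^2 ≡ 108;  185^3 ≡ 261;  185^4 ≡ 83;  185^6 ≡ 200;  185^8 ≡ 3;  185^12 ≡ 249;  185^13 ≡ 54;  185^24 ≡ 27;  185^26 ≡ 99;  185^39 ≡ 25;  185^52 ≡ 98;  185^78 ≡ 312;  185^104 ≡ 214;  185^156 ≡ 1.
Smallest exponent giving 1 is 156.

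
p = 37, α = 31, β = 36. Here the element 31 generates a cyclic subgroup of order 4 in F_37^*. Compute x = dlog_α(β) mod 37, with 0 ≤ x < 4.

2

Successive powers of 31 modulo 37:
  31^0=1  31^1=31  31^2=36
So 31^2 ≡ 36 (mod 37), giving x = 2.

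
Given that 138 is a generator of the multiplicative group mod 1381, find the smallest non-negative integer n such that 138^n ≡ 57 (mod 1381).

245

Baby-step giant-step with m = ceil(sqrt(1380)) = 38.
Baby table (138^j mod 1381 for j=0..37):
  0:1  1:138  2:1091  3:29  4:1240  5:1257  6:841  7:54
  8:547  9:912  10:185  11:672  12:209  13:1222  14:154  15:537
  16:913  17:323  18:382  19:238  20:1081  21:30  22:1378  23:967
  24:870  25:1294  26:423  27:372  28:239  29:1219  30:1121  31:26
  32:826  33:746  34:754  35:477  36:919  37:1151
Giant step factor: 138^(-38) ≡ 1321 (mod 1381).
Scan 57·1321^i mod 1381 for i = 0, 1, …:
  i=0: 57   i=1: 723   i=2: 812   i=3: 996
  i=4: 1004   i=5: 524   i=6: 323
Match at i=6, j=17: n = 6·38 + 17 = 245.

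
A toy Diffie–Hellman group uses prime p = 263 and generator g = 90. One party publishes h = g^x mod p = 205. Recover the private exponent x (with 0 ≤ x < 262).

100

Baby-step giant-step with m = ceil(sqrt(262)) = 17.
Baby table (90^j mod 263 for j=0..16):
  0:1  1:90  2:210  3:227  4:179  5:67  6:244  7:131
  8:218  9:158  10:18  11:42  12:98  13:141  14:66  15:154
  16:184
Giant step factor: 90^(-17) ≡ 146 (mod 263).
Scan 205·146^i mod 263 for i = 0, 1, …:
  i=0: 205   i=1: 211   i=2: 35   i=3: 113
  i=4: 192   i=5: 154
Match at i=5, j=15: x = 5·17 + 15 = 100.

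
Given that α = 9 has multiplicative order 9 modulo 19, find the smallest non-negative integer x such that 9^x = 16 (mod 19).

5

Successive powers of 9 modulo 19:
  9^0=1  9^1=9  9^2=5  9^3=7  9^4=6  9^5=16
So 9^5 ≡ 16 (mod 19), giving x = 5.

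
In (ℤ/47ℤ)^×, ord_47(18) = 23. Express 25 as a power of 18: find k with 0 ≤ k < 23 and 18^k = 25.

Successive powers of 18 modulo 47:
  18^0=1  18^1=18  18^2=42  18^3=4  18^4=25
So 18^4 ≡ 25 (mod 47), giving k = 4.

4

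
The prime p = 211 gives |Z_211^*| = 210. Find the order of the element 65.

35

The order of 65 must divide p − 1 = 210 = 2 · 3 · 5 · 7.
Divisors: 1, 2, 3, 5, 6, 7, 10, 14, 15, 21, 30, 35, 42, 70, 105, 210.
Check each in increasing order: 65^1 ≡ 65;  65^2 ≡ 5;  65^3 ≡ 114;  65^5 ≡ 148;  65^6 ≡ 125;  65^7 ≡ 107;  65^10 ≡ 171;  65^14 ≡ 55;  65^15 ≡ 199;  65^21 ≡ 188;  65^30 ≡ 144;  65^35 ≡ 1.
Smallest exponent giving 1 is 35.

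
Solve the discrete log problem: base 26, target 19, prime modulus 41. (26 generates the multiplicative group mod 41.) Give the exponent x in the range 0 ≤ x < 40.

Successive powers of 26 modulo 41:
  26^0=1  26^1=26  26^2=20  26^3=28  26^4=31  26^5=27
  26^6=5  26^7=7  26^8=18  26^9=17  26^10=32  26^11=12
  26^12=25  26^13=35  26^14=8  26^15=3  26^16=37  26^17=19
So 26^17 ≡ 19 (mod 41), giving x = 17.

17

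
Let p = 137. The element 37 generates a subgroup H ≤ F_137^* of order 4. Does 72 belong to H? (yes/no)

⟨37⟩ has order 4; its elements mod 137 are {1, 37, 100, 136}.
72 is not in this set.

no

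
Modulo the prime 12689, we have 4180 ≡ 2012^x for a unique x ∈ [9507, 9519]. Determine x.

9517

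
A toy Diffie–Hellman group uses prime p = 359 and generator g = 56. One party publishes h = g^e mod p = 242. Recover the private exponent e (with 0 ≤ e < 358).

150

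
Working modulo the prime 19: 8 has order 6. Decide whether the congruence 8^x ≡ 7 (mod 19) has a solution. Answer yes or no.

yes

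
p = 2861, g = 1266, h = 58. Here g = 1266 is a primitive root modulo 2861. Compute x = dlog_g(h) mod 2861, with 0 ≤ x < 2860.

Baby-step giant-step with m = ceil(sqrt(2860)) = 54.
Baby table (1266^j mod 2861 for j=0..53):
  0:1  1:1266  2:596  3:2093  4:452  5:32  6:458  7:1906
  8:1173  9:159  10:1024  11:351  12:911  13:343  14:2227  15:1297
  16:2649  17:542  18:2393  19:2600  20:1450  21:1799  22:178  23:2190
  24:231  25:624  26:348  27:2835  28:1416  29:1670  30:2802  31:2553
  32:2029  33:2397  34:1942  35:973  36:1588  37:1986  38:2318  39:2063
  40:2526  41:2179  42:610  43:2651  44:213  45:724  46:1064  47:2354
  48:1863  49:1094  50:280  51:2577  52:942  53:2396
Giant step factor: 1266^(-54) ≡ 656 (mod 2861).
Scan 58·656^i mod 2861 for i = 0, 1, …:
  i=0: 58   i=1: 855   i=2: 124   i=3: 1236
  i=4: 1153   i=5: 1064
Match at i=5, j=46: x = 5·54 + 46 = 316.

316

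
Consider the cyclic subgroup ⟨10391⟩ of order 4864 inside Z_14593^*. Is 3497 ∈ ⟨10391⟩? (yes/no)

yes

3497 ∈ ⟨10391⟩ iff 3497^4864 ≡ 1 (mod 14593), since |⟨10391⟩| = 4864.
3497^4864 mod 14593 = 1.
Since 1 = 1, 3497 lies in the subgroup.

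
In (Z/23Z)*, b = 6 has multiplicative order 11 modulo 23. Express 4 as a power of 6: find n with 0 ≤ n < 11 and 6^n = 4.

10

Successive powers of 6 modulo 23:
  6^0=1  6^1=6  6^2=13  6^3=9  6^4=8  6^5=2
  6^6=12  6^7=3  6^8=18  6^9=16  6^10=4
So 6^10 ≡ 4 (mod 23), giving n = 10.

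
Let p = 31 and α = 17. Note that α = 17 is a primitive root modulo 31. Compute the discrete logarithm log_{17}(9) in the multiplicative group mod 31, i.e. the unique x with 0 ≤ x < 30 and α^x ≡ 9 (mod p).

Successive powers of 17 modulo 31:
  17^0=1  17^1=17  17^2=10  17^3=15  17^4=7  17^5=26
  17^6=8  17^7=12  17^8=18  17^9=27  17^10=25  17^11=22
  17^12=2  17^13=3  17^14=20  17^15=30  17^16=14  17^17=21
  17^18=16  17^19=24  17^20=5  17^21=23  17^22=19  17^23=13
  17^24=4  17^25=6  17^26=9
So 17^26 ≡ 9 (mod 31), giving x = 26.

26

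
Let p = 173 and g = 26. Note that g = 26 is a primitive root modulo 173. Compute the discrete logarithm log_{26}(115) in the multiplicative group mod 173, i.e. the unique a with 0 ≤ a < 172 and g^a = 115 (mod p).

137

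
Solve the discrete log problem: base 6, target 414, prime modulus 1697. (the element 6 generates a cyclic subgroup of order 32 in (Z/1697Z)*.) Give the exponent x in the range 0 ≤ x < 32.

Successive powers of 6 modulo 1697:
  6^0=1  6^1=6  6^2=36  6^3=216  6^4=1296  6^5=988
  6^6=837  6^7=1628  6^8=1283  6^9=910  6^10=369  6^11=517
  6^12=1405  6^13=1642  6^14=1367  6^15=1414  6^16=1696  6^17=1691
  6^18=1661  6^19=1481  6^20=401  6^21=709  6^22=860  6^23=69
  6^24=414
So 6^24 ≡ 414 (mod 1697), giving x = 24.

24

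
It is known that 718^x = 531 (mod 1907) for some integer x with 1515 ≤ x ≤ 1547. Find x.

1529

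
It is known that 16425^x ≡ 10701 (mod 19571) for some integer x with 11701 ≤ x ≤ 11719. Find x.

11701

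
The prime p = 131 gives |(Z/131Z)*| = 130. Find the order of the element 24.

The order of 24 must divide p − 1 = 130 = 2 · 5 · 13.
Divisors: 1, 2, 5, 10, 13, 26, 65, 130.
Check each in increasing order: 24^1 ≡ 24;  24^2 ≡ 52;  24^5 ≡ 51;  24^10 ≡ 112;  24^13 ≡ 130;  24^26 ≡ 1.
Smallest exponent giving 1 is 26.

26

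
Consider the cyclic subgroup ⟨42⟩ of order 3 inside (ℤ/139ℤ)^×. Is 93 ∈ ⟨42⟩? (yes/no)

no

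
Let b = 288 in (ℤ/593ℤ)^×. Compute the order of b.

The order of 288 must divide p − 1 = 592 = 2^4 · 37.
Divisors: 1, 2, 4, 8, 16, 37, 74, 148, 296, 592.
Check each in increasing order: 288^1 ≡ 288;  288^2 ≡ 517;  288^4 ≡ 439;  288^8 ≡ 589;  288^16 ≡ 16;  288^37 ≡ 59;  288^74 ≡ 516;  288^148 ≡ 592;  288^296 ≡ 1.
Smallest exponent giving 1 is 296.

296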